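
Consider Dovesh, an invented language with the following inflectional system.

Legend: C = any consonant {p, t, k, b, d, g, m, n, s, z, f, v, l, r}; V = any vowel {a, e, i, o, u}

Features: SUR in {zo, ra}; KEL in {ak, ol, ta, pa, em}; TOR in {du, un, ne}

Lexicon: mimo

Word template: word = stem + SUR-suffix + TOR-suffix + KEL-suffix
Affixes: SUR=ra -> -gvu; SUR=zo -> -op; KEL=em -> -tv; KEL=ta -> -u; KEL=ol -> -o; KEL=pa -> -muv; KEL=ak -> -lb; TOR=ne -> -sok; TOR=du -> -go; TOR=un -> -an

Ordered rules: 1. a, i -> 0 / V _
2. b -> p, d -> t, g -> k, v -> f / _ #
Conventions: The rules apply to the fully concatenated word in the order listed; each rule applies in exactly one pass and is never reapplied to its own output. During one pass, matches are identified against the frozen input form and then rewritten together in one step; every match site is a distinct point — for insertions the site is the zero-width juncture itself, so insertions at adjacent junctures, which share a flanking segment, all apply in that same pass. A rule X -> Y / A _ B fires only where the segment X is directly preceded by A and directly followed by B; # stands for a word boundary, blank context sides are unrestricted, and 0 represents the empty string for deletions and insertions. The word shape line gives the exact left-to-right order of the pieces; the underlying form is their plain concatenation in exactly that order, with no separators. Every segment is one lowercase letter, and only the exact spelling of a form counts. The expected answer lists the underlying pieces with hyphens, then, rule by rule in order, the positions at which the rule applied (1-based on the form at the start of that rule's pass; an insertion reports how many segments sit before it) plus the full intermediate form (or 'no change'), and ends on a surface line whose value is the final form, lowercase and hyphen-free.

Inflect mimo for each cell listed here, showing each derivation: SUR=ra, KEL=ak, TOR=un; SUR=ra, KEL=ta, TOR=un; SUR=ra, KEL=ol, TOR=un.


cell SUR=ra, KEL=ak, TOR=un:
underlying: mimo-gvu-an-lb
1. a, i -> 0 / V _: fires at position(s) 8: mimogvunlb
2. b -> p, d -> t, g -> k, v -> f / _ #: fires at position(s) 10: mimogvunlp
surface: mimogvunlp

cell SUR=ra, KEL=ta, TOR=un:
underlying: mimo-gvu-an-u
1. a, i -> 0 / V _: fires at position(s) 8: mimogvunu
2. b -> p, d -> t, g -> k, v -> f / _ #: no change
surface: mimogvunu

cell SUR=ra, KEL=ol, TOR=un:
underlying: mimo-gvu-an-o
1. a, i -> 0 / V _: fires at position(s) 8: mimogvuno
2. b -> p, d -> t, g -> k, v -> f / _ #: no change
surface: mimogvuno


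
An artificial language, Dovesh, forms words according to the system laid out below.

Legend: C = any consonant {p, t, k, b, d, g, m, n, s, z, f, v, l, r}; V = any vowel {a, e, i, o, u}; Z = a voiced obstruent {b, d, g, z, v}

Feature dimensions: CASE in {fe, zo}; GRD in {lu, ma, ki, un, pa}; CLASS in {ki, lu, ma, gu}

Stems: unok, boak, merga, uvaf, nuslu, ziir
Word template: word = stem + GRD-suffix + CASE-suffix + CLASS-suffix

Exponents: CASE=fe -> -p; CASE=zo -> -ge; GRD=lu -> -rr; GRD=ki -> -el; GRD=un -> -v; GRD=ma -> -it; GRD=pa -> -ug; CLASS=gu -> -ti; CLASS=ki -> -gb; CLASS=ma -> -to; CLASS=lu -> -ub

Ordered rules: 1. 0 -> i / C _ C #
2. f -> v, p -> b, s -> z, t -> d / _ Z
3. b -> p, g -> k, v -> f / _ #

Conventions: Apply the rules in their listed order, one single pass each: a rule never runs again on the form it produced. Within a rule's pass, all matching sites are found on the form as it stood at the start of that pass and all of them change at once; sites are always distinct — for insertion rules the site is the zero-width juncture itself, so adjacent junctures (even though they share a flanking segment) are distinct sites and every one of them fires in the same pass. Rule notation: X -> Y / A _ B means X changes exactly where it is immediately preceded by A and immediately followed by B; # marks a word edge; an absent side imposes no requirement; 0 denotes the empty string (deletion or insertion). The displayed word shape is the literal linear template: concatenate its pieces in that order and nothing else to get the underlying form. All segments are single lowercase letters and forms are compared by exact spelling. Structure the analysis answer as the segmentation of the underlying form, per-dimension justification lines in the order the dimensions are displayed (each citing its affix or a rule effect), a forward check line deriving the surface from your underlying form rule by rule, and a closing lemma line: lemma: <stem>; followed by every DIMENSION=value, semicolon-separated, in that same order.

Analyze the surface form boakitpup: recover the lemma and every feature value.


underlying: boak-it-p-ub
CASE=fe - signalled by the affix -p
GRD=ma - signalled by the affix -it
CLASS=lu - signalled by the affix -ub
check: boakitpub -> boakitpub -> boakitpub -> boakitpup
lemma: boak; CASE=fe; GRD=ma; CLASS=lu


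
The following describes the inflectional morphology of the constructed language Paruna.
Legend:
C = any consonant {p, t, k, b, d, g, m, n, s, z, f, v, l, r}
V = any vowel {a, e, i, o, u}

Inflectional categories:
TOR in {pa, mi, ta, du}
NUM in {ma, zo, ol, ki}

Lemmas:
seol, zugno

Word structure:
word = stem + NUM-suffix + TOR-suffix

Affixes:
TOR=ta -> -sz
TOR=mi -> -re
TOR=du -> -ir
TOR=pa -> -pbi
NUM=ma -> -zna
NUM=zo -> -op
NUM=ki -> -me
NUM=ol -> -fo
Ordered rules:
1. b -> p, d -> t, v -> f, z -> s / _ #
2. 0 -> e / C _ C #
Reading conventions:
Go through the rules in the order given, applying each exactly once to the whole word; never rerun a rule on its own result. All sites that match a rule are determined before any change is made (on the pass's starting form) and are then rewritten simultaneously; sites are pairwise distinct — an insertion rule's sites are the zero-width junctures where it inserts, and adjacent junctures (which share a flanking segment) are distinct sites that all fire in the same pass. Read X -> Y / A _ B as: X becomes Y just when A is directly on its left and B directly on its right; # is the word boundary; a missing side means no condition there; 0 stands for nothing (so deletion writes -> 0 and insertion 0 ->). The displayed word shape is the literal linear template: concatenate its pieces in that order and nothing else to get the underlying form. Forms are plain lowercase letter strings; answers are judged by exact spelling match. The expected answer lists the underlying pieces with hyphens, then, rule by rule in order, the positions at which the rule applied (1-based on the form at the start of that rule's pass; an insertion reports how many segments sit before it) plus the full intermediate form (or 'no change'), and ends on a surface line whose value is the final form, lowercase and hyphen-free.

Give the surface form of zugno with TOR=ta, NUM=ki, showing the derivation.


underlying: zugno-me-sz
1. b -> p, d -> t, v -> f, z -> s / _ #: fires at position(s) 9: zugnomess
2. 0 -> e / C _ C #: inserts after position(s) 8: zugnomeses
surface: zugnomeses


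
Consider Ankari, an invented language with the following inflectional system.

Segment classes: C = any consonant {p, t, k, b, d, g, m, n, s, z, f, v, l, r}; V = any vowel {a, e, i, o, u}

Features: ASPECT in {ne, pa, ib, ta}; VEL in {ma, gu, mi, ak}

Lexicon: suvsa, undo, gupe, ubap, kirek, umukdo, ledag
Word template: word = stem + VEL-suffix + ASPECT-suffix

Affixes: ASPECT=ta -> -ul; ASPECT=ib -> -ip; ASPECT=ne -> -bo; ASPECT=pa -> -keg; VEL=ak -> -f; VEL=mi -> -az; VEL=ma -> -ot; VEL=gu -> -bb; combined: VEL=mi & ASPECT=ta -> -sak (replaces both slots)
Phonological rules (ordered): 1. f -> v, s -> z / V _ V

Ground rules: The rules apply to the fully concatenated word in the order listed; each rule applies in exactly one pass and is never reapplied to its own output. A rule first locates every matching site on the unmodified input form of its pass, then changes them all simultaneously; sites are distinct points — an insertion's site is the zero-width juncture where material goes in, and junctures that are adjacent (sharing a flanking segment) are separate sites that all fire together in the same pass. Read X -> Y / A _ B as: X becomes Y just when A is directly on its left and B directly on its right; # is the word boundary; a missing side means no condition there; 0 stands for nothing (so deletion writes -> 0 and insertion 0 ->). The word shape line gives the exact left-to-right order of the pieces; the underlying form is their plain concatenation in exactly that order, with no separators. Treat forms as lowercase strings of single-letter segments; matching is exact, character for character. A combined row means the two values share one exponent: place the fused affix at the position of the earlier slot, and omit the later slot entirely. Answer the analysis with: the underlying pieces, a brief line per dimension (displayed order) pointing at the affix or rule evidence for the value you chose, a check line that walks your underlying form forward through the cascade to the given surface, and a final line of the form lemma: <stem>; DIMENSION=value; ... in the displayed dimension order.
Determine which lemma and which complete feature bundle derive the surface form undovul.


underlying: undo-f-ul
ASPECT=ta - signalled by the affix -ul
VEL=ak - signalled by the affix -f
check: undoful -> undovul
lemma: undo; ASPECT=ta; VEL=ak


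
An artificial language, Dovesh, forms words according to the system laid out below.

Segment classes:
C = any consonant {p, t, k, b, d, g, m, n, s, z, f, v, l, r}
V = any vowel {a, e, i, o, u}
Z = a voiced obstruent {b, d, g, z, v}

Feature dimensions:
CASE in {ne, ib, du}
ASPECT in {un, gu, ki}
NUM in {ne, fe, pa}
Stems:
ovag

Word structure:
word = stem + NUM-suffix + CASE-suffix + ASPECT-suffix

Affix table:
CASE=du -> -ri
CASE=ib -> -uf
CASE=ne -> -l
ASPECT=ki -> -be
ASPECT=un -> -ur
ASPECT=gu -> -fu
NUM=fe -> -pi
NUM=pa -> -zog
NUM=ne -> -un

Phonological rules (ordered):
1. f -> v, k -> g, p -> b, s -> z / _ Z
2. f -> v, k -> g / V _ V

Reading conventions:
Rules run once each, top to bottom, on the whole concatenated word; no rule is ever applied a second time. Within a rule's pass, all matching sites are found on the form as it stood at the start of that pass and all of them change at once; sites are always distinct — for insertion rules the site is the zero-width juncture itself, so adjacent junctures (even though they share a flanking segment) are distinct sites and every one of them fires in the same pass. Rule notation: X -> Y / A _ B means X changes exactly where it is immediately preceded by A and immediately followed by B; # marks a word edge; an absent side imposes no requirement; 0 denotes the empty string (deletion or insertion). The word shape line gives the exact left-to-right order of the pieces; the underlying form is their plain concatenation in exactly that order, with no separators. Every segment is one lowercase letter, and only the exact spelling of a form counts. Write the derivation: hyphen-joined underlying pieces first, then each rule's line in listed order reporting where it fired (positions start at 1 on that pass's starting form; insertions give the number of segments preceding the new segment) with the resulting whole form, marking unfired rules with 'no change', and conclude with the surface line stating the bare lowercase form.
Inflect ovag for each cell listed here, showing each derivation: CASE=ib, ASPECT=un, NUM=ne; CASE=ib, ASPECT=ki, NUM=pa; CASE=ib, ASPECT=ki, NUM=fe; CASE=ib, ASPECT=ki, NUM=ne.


cell CASE=ib, ASPECT=un, NUM=ne:
underlying: ovag-un-uf-ur
1. f -> v, k -> g, p -> b, s -> z / _ Z: no change
2. f -> v, k -> g / V _ V: fires at position(s) 8: ovagunuvur
surface: ovagunuvur

cell CASE=ib, ASPECT=ki, NUM=pa:
underlying: ovag-zog-uf-be
1. f -> v, k -> g, p -> b, s -> z / _ Z: fires at position(s) 9: ovagzoguvbe
2. f -> v, k -> g / V _ V: no change
surface: ovagzoguvbe

cell CASE=ib, ASPECT=ki, NUM=fe:
underlying: ovag-pi-uf-be
1. f -> v, k -> g, p -> b, s -> z / _ Z: fires at position(s) 8: ovagpiuvbe
2. f -> v, k -> g / V _ V: no change
surface: ovagpiuvbe

cell CASE=ib, ASPECT=ki, NUM=ne:
underlying: ovag-un-uf-be
1. f -> v, k -> g, p -> b, s -> z / _ Z: fires at position(s) 8: ovagunuvbe
2. f -> v, k -> g / V _ V: no change
surface: ovagunuvbe


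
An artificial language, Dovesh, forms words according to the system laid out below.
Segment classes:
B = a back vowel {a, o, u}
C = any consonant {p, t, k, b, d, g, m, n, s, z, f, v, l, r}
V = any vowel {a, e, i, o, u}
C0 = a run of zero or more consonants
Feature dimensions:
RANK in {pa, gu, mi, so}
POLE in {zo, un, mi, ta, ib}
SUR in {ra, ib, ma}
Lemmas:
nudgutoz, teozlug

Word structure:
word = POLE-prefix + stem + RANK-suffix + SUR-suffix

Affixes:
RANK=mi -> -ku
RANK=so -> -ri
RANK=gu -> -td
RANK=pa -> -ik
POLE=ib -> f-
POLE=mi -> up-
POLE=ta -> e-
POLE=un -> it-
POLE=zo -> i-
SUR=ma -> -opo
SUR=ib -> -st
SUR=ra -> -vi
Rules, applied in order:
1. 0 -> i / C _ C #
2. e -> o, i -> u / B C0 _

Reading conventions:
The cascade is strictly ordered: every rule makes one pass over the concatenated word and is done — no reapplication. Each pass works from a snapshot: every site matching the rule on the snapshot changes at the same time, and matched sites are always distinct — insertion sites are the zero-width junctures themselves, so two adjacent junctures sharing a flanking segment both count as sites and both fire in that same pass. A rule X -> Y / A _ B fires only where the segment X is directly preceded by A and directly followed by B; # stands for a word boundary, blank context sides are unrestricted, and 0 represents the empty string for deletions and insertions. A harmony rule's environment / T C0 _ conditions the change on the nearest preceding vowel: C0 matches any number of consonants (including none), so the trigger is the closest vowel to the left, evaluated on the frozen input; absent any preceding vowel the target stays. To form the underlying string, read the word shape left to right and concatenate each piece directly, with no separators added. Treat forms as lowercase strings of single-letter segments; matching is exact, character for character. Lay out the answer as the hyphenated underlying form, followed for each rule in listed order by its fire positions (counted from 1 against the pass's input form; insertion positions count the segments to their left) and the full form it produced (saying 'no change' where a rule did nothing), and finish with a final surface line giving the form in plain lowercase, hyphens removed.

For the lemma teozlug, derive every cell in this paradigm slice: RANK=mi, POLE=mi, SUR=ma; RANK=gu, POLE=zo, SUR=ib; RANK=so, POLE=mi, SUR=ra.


cell RANK=mi, POLE=mi, SUR=ma:
underlying: up-teozlug-ku-opo
1. 0 -> i / C _ C #: no change
2. e -> o, i -> u / B C0 _: fires at position(s) 4: uptoozlugkuopo
surface: uptoozlugkuopo

cell RANK=gu, POLE=zo, SUR=ib:
underlying: i-teozlug-td-st
1. 0 -> i / C _ C #: inserts after position(s) 11: iteozlugtdsit
2. e -> o, i -> u / B C0 _: fires at position(s) 12: iteozlugtdsut
surface: iteozlugtdsut

cell RANK=so, POLE=mi, SUR=ra:
underlying: up-teozlug-ri-vi
1. 0 -> i / C _ C #: no change
2. e -> o, i -> u / B C0 _: fires at position(s) 4, 11: uptoozlugruvi
surface: uptoozlugruvi


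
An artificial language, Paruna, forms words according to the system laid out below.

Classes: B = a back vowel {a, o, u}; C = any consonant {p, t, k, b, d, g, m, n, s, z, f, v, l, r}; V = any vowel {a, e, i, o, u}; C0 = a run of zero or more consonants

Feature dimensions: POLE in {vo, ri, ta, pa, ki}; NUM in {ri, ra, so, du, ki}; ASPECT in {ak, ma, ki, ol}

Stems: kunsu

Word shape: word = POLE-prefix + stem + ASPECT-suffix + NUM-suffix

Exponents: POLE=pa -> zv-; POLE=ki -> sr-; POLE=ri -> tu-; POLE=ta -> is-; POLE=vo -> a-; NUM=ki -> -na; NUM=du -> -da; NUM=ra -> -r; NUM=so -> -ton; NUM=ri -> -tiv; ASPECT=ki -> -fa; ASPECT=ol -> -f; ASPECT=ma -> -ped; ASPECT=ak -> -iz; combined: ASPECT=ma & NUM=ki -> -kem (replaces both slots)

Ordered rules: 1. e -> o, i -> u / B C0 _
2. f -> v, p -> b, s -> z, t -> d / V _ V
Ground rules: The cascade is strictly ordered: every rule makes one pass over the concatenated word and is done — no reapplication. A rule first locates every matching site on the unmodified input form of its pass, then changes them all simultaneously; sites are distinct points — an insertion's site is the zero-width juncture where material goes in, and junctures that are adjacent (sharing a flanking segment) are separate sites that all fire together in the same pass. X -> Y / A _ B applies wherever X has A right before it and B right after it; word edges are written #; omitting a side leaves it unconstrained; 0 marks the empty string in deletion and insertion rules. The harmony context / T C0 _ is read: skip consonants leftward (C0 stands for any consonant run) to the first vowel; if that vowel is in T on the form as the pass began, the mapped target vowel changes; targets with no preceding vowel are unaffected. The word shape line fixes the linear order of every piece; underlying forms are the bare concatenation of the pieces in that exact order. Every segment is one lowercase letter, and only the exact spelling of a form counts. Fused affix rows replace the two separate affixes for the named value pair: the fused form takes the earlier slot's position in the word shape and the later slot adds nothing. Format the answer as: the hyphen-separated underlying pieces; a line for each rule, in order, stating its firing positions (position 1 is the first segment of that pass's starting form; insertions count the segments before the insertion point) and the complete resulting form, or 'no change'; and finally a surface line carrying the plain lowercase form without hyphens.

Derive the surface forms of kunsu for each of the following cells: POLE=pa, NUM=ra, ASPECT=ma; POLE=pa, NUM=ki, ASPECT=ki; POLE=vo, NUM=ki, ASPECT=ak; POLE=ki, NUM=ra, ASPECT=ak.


cell POLE=pa, NUM=ra, ASPECT=ma:
underlying: zv-kunsu-ped-r
1. e -> o, i -> u / B C0 _: fires at position(s) 9: zvkunsupodr
2. f -> v, p -> b, s -> z, t -> d / V _ V: fires at position(s) 8: zvkunsubodr
surface: zvkunsubodr

cell POLE=pa, NUM=ki, ASPECT=ki:
underlying: zv-kunsu-fa-na
1. e -> o, i -> u / B C0 _: no change
2. f -> v, p -> b, s -> z, t -> d / V _ V: fires at position(s) 8: zvkunsuvana
surface: zvkunsuvana

cell POLE=vo, NUM=ki, ASPECT=ak:
underlying: a-kunsu-iz-na
1. e -> o, i -> u / B C0 _: fires at position(s) 7: akunsuuzna
2. f -> v, p -> b, s -> z, t -> d / V _ V: no change
surface: akunsuuzna

cell POLE=ki, NUM=ra, ASPECT=ak:
underlying: sr-kunsu-iz-r
1. e -> o, i -> u / B C0 _: fires at position(s) 8: srkunsuuzr
2. f -> v, p -> b, s -> z, t -> d / V _ V: no change
surface: srkunsuuzr


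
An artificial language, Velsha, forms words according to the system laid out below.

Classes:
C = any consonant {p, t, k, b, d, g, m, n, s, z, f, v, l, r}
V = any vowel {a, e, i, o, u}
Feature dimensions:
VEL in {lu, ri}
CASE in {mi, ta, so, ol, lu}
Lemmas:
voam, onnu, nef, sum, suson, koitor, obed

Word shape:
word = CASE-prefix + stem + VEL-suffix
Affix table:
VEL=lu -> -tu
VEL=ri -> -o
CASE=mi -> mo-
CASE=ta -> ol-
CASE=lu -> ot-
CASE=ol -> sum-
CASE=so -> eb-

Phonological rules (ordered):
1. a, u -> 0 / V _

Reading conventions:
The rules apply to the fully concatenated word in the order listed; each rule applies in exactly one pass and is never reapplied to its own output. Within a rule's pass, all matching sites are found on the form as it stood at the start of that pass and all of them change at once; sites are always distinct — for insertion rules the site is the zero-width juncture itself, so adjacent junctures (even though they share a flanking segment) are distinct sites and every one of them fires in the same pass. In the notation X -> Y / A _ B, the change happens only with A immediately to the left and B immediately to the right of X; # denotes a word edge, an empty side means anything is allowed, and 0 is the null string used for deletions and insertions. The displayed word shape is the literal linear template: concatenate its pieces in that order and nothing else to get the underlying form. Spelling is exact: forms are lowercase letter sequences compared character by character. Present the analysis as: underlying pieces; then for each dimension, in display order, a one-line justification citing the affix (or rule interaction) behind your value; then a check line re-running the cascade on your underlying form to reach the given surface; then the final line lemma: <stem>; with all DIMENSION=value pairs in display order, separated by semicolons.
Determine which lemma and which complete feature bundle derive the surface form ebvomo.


underlying: eb-voam-o
VEL=ri - signalled by the affix -o
CASE=so - signalled by the affix eb-
check: ebvoamo -> ebvomo
lemma: voam; VEL=ri; CASE=so


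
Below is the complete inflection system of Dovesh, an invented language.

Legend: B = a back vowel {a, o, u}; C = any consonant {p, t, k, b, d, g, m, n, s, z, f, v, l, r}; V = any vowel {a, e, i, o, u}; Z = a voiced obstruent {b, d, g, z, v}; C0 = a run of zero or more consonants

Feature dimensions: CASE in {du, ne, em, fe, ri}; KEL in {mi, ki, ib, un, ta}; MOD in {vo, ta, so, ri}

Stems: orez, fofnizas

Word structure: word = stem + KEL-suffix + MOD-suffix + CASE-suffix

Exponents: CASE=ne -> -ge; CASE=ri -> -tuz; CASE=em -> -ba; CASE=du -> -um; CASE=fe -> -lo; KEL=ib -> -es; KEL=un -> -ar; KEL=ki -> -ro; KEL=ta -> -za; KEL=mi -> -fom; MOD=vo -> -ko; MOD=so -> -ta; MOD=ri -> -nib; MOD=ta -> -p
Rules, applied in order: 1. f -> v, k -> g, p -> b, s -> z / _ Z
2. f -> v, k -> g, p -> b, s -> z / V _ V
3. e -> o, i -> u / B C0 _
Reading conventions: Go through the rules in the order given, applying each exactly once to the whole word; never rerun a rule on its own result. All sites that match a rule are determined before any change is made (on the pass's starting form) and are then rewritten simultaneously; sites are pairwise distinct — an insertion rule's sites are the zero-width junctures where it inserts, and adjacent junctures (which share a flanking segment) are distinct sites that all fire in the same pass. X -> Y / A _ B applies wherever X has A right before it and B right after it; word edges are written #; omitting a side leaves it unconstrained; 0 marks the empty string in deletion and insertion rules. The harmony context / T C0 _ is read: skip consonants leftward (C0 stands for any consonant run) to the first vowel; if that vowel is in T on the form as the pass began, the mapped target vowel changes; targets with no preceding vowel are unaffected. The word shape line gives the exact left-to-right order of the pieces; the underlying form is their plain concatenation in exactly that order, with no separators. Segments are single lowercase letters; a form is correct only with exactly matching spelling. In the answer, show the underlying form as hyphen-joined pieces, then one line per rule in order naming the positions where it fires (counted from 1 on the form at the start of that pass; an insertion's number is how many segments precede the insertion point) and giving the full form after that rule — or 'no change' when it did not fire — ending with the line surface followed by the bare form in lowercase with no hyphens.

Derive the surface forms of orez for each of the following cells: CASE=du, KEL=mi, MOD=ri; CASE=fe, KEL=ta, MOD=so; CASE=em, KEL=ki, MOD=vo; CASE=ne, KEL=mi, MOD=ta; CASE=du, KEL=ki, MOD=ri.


cell CASE=du, KEL=mi, MOD=ri:
underlying: orez-fom-nib-um
1. f -> v, k -> g, p -> b, s -> z / _ Z: no change
2. f -> v, k -> g, p -> b, s -> z / V _ V: no change
3. e -> o, i -> u / B C0 _: fires at position(s) 3, 9: orozfomnubum
surface: orozfomnubum

cell CASE=fe, KEL=ta, MOD=so:
underlying: orez-za-ta-lo
1. f -> v, k -> g, p -> b, s -> z / _ Z: no change
2. f -> v, k -> g, p -> b, s -> z / V _ V: no change
3. e -> o, i -> u / B C0 _: fires at position(s) 3: orozzatalo
surface: orozzatalo

cell CASE=em, KEL=ki, MOD=vo:
underlying: orez-ro-ko-ba
1. f -> v, k -> g, p -> b, s -> z / _ Z: no change
2. f -> v, k -> g, p -> b, s -> z / V _ V: fires at position(s) 7: orezrogoba
3. e -> o, i -> u / B C0 _: fires at position(s) 3: orozrogoba
surface: orozrogoba

cell CASE=ne, KEL=mi, MOD=ta:
underlying: orez-fom-p-ge
1. f -> v, k -> g, p -> b, s -> z / _ Z: fires at position(s) 8: orezfombge
2. f -> v, k -> g, p -> b, s -> z / V _ V: no change
3. e -> o, i -> u / B C0 _: fires at position(s) 3, 10: orozfombgo
surface: orozfombgo

cell CASE=du, KEL=ki, MOD=ri:
underlying: orez-ro-nib-um
1. f -> v, k -> g, p -> b, s -> z / _ Z: no change
2. f -> v, k -> g, p -> b, s -> z / V _ V: no change
3. e -> o, i -> u / B C0 _: fires at position(s) 3, 8: orozronubum
surface: orozronubum


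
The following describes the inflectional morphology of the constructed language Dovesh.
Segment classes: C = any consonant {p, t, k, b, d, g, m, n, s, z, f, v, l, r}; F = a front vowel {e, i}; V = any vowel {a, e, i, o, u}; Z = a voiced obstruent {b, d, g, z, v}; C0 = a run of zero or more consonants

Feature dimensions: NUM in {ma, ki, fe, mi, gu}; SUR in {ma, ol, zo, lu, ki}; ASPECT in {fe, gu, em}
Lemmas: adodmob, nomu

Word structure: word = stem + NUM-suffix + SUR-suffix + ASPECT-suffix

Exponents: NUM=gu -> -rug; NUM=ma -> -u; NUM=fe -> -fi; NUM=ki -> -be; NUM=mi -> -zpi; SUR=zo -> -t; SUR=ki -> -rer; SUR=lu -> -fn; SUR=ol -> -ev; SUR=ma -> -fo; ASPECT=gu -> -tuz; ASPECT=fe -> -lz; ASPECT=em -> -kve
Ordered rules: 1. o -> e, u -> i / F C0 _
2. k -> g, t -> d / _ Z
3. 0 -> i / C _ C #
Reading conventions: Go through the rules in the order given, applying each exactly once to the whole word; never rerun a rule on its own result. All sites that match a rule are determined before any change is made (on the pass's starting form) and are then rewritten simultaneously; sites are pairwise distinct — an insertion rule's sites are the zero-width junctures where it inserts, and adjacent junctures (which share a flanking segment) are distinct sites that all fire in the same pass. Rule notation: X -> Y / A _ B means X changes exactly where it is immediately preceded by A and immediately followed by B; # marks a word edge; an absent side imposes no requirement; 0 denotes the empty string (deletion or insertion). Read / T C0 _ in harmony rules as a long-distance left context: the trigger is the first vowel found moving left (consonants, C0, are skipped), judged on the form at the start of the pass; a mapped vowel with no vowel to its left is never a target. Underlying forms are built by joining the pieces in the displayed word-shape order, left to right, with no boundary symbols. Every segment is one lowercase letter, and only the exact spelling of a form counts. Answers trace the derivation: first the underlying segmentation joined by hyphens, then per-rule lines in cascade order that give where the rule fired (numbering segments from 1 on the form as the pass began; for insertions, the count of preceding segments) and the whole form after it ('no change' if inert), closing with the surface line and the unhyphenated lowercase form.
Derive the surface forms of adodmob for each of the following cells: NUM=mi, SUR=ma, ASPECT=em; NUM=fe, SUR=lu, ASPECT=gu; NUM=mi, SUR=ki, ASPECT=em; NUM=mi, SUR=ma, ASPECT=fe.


cell NUM=mi, SUR=ma, ASPECT=em:
underlying: adodmob-zpi-fo-kve
1. o -> e, u -> i / F C0 _: fires at position(s) 12: adodmobzpifekve
2. k -> g, t -> d / _ Z: fires at position(s) 13: adodmobzpifegve
3. 0 -> i / C _ C #: no change
surface: adodmobzpifegve

cell NUM=fe, SUR=lu, ASPECT=gu:
underlying: adodmob-fi-fn-tuz
1. o -> e, u -> i / F C0 _: fires at position(s) 13: adodmobfifntiz
2. k -> g, t -> d / _ Z: no change
3. 0 -> i / C _ C #: no change
surface: adodmobfifntiz

cell NUM=mi, SUR=ki, ASPECT=em:
underlying: adodmob-zpi-rer-kve
1. o -> e, u -> i / F C0 _: no change
2. k -> g, t -> d / _ Z: fires at position(s) 14: adodmobzpirergve
3. 0 -> i / C _ C #: no change
surface: adodmobzpirergve

cell NUM=mi, SUR=ma, ASPECT=fe:
underlying: adodmob-zpi-fo-lz
1. o -> e, u -> i / F C0 _: fires at position(s) 12: adodmobzpifelz
2. k -> g, t -> d / _ Z: no change
3. 0 -> i / C _ C #: inserts after position(s) 13: adodmobzpifeliz
surface: adodmobzpifeliz


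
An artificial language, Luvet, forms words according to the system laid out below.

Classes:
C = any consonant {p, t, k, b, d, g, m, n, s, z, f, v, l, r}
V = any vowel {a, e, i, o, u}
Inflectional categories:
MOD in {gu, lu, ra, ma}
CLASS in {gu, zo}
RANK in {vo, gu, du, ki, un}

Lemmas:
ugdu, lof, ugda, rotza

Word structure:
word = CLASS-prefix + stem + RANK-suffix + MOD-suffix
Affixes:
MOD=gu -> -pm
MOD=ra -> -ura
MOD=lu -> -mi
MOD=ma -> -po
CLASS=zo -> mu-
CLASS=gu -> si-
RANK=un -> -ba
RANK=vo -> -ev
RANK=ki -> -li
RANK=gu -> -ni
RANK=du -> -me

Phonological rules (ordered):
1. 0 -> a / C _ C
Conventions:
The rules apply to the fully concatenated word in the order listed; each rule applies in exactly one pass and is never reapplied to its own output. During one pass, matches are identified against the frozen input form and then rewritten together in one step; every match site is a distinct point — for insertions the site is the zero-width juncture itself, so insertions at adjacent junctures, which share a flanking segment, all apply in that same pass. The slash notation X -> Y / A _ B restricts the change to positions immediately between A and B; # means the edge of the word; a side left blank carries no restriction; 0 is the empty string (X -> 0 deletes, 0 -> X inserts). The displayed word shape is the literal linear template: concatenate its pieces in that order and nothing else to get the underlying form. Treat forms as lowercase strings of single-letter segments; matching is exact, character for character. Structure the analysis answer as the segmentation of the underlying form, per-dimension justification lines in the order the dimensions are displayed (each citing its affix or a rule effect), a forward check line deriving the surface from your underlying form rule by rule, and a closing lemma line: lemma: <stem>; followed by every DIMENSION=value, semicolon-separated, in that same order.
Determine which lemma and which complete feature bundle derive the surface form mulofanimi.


underlying: mu-lof-ni-mi
MOD=lu - signalled by the affix -mi
CLASS=zo - signalled by the affix mu-
RANK=gu - signalled by the affix -ni
check: mulofnimi -> mulofanimi
lemma: lof; MOD=lu; CLASS=zo; RANK=gu


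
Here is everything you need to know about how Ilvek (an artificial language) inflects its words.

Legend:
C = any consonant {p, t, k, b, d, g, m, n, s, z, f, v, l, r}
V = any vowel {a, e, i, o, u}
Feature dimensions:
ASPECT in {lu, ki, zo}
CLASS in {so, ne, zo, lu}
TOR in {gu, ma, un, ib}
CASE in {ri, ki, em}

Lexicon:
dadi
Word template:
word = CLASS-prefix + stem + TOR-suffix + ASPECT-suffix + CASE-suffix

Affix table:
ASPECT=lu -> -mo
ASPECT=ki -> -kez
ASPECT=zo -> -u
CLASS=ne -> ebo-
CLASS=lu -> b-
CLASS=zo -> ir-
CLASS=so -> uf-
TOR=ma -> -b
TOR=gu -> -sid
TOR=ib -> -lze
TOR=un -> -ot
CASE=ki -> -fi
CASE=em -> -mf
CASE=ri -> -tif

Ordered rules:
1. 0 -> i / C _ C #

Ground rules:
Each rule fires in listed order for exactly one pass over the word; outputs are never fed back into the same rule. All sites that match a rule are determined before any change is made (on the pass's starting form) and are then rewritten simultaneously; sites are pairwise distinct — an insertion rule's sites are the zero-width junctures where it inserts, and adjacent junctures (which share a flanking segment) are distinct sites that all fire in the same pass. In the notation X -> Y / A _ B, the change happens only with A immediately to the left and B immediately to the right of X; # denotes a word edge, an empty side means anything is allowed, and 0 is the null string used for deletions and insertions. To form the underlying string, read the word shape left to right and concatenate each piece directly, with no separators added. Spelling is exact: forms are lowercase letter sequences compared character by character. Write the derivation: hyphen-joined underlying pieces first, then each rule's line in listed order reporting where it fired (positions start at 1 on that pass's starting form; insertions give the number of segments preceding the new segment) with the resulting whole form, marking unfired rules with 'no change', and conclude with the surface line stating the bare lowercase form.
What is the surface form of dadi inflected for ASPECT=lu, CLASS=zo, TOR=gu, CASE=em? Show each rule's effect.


underlying: ir-dadi-sid-mo-mf
1. 0 -> i / C _ C #: inserts after position(s) 12: irdadisidmomif
surface: irdadisidmomif


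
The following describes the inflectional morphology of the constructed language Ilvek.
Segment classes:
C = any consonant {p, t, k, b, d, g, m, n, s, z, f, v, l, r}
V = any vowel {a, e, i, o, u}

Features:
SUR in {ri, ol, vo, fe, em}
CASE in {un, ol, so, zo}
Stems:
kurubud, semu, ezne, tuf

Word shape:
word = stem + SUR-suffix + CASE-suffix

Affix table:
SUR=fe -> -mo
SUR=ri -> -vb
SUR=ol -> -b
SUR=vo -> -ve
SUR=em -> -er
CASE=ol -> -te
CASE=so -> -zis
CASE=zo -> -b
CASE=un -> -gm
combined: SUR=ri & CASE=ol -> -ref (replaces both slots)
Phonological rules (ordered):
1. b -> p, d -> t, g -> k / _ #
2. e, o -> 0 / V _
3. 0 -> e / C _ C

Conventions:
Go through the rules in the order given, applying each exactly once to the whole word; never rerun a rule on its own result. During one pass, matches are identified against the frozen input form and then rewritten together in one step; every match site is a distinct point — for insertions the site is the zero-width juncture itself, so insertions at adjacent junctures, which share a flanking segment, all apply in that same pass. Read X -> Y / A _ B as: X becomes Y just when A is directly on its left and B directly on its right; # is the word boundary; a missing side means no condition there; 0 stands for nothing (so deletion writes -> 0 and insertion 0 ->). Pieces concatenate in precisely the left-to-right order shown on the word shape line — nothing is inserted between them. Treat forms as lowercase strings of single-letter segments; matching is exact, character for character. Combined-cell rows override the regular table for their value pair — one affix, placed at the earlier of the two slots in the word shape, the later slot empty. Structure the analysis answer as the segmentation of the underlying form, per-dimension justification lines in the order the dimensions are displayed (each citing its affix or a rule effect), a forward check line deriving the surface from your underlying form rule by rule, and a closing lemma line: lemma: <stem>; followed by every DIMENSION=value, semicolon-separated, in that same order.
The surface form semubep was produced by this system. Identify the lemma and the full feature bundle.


underlying: semu-b-b
SUR=ol - signalled by the affix -b
CASE=zo - signalled by the affix -b
check: semubb -> semubp -> semubp -> semubep
lemma: semu; SUR=ol; CASE=zo


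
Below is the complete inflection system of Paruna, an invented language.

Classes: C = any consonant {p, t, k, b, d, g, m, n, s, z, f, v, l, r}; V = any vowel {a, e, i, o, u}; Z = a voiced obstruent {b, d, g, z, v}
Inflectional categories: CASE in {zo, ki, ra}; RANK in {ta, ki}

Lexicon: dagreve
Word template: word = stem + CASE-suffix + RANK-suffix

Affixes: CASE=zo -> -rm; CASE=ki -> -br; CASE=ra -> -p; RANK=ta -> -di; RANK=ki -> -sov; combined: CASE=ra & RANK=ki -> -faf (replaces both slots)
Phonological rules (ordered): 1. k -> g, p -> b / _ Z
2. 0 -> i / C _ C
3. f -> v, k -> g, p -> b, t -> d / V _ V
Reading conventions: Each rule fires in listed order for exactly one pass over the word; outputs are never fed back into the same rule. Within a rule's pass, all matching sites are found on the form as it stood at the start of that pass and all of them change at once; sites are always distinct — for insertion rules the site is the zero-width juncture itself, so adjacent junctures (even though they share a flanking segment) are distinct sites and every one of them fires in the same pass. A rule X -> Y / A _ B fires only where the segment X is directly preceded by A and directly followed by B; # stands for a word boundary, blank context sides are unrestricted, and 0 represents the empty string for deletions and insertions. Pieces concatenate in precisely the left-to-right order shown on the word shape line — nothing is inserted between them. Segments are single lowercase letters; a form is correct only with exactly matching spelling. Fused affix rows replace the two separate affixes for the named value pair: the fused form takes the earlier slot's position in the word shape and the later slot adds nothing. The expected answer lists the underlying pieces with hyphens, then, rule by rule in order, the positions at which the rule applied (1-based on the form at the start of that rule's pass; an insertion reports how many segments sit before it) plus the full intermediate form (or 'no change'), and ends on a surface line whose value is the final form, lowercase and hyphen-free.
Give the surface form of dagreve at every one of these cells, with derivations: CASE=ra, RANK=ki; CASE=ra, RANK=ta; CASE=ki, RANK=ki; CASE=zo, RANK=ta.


cell CASE=ra, RANK=ki:
underlying: dagreve-faf
1. k -> g, p -> b / _ Z: no change
2. 0 -> i / C _ C: inserts after position(s) 3: dagirevefaf
3. f -> v, k -> g, p -> b, t -> d / V _ V: fires at position(s) 9: dagirevevaf
surface: dagirevevaf

cell CASE=ra, RANK=ta:
underlying: dagreve-p-di
1. k -> g, p -> b / _ Z: fires at position(s) 8: dagrevebdi
2. 0 -> i / C _ C: inserts after position(s) 3, 8: dagirevebidi
3. f -> v, k -> g, p -> b, t -> d / V _ V: no change
surface: dagirevebidi

cell CASE=ki, RANK=ki:
underlying: dagreve-br-sov
1. k -> g, p -> b / _ Z: no change
2. 0 -> i / C _ C: inserts after position(s) 3, 8, 9: dagirevebirisov
3. f -> v, k -> g, p -> b, t -> d / V _ V: no change
surface: dagirevebirisov

cell CASE=zo, RANK=ta:
underlying: dagreve-rm-di
1. k -> g, p -> b / _ Z: no change
2. 0 -> i / C _ C: inserts after position(s) 3, 8, 9: dagireverimidi
3. f -> v, k -> g, p -> b, t -> d / V _ V: no change
surface: dagireverimidi


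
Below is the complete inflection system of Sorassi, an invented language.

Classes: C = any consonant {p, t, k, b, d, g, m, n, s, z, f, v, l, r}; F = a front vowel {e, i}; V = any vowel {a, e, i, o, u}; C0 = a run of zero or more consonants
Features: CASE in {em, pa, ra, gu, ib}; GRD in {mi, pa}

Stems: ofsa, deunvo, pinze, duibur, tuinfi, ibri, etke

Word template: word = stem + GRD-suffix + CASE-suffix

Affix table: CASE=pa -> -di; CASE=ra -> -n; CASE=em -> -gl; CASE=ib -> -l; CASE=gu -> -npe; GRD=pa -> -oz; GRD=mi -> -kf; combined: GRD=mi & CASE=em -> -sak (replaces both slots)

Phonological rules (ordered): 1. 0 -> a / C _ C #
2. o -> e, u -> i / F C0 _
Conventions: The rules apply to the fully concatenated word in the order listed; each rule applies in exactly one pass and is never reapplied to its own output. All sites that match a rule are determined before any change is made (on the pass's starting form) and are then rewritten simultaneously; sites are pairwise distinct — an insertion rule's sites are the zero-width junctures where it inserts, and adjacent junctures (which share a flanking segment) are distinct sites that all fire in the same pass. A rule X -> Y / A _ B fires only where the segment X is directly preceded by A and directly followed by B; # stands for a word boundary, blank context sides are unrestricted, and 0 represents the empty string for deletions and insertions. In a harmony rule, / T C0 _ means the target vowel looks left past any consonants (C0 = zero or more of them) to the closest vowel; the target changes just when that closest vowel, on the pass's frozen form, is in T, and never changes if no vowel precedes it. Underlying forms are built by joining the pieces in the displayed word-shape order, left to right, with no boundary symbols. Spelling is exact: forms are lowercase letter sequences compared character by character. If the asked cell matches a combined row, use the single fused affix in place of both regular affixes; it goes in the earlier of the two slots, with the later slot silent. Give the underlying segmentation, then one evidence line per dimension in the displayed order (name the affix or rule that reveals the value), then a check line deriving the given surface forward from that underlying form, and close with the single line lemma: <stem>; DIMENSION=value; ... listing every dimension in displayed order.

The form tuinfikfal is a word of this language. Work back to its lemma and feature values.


underlying: tuinfi-kf-l
CASE=ib - signalled by the affix -l
GRD=mi - signalled by the affix -kf
check: tuinfikfl -> tuinfikfal -> tuinfikfal
lemma: tuinfi; CASE=ib; GRD=mi
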